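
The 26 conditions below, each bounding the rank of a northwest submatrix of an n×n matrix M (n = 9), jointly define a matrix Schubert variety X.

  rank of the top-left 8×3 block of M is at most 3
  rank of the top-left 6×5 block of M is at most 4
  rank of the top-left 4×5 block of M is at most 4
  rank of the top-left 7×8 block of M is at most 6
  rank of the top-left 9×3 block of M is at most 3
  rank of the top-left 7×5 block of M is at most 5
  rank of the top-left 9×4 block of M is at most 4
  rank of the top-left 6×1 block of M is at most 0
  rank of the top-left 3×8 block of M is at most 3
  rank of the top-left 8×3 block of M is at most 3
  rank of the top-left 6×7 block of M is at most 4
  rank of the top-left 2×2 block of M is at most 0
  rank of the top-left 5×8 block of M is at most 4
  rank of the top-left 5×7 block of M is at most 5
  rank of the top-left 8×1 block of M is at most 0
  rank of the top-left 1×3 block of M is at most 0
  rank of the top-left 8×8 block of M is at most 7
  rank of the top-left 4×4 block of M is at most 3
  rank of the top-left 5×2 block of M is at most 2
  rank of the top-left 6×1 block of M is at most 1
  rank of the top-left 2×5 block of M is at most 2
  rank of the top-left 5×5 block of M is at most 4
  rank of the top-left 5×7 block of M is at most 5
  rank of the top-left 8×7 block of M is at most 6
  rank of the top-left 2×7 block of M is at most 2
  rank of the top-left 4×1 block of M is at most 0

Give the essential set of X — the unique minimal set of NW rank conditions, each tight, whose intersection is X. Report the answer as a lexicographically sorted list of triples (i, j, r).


Propagating the 26 rank bounds to every northwest block:

  0 0 0 1 1 1 1 1 1
  0 0 1 2 2 2 2 2 2
  0 1 2 3 3 3 3 3 3
  0 1 2 3 4 4 4 4 4
  0 1 2 3 4 4 4 4 5
  0 1 2 3 4 4 4 5 6
  0 1 2 3 4 5 5 6 7
  0 1 2 3 4 5 6 7 8
  1 2 3 4 5 6 7 8 9

hence w(1..9) = (4, 3, 2, 5, 9, 8, 6, 7, 1).

5 SE-corners of the 16-cell Rothe diagram give Ess(w):

[(1, 3, 0), (2, 2, 0), (5, 8, 4), (6, 7, 4), (8, 1, 0)]


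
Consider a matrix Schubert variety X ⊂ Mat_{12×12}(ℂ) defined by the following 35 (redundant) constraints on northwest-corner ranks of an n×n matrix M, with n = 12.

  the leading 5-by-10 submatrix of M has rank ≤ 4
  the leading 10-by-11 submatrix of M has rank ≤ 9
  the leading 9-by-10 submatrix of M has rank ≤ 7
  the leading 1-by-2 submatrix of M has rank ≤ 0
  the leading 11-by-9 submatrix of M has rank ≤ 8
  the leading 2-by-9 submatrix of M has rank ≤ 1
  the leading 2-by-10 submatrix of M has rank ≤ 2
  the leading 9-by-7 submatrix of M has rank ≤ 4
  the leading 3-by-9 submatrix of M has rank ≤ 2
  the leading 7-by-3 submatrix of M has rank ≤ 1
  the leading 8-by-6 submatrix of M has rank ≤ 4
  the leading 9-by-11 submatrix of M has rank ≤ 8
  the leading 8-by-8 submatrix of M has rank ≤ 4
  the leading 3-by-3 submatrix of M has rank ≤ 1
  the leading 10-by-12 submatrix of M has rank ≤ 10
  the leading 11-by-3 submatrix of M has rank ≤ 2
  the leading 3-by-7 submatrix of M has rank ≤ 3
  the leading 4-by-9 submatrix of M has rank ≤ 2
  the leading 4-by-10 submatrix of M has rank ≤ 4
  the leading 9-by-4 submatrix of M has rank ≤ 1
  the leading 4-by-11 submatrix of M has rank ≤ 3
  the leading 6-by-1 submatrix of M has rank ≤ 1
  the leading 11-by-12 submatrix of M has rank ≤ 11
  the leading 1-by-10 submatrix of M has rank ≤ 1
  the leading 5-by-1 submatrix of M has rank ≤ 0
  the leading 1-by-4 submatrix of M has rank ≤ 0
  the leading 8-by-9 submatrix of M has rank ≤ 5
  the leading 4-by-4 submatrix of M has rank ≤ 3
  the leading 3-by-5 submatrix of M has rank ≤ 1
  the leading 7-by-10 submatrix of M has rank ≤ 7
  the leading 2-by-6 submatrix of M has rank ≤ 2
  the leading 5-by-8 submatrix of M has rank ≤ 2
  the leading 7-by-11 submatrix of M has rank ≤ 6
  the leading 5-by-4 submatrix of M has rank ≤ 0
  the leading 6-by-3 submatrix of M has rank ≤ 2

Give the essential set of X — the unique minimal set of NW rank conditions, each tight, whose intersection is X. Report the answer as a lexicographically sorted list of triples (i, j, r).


Rank table r_w(12×12) implied by the 35 constraints:

  i=1: 0, 0, 0, 0, 1, 1, 1, 1, 1, 1, 1, 1
  i=2: 0, 0, 0, 0, 1, 1, 1, 1, 1, 2, 2, 2
  i=3: 0, 0, 0, 0, 1, 2, 2, 2, 2, 3, 3, 3
  i=4: 0, 0, 0, 0, 1, 2, 2, 2, 2, 3, 3, 4
  i=5: 0, 0, 0, 0, 1, 2, 2, 2, 3, 4, 4, 5
  i=6: 1, 1, 1, 1, 2, 3, 3, 3, 4, 5, 5, 6
  i=7: 1, 1, 1, 1, 2, 3, 4, 4, 5, 6, 6, 7
  i=8: 1, 1, 1, 1, 2, 3, 4, 4, 5, 6, 7, 8
  i=9: 1, 1, 1, 1, 2, 3, 4, 5, 6, 7, 8, 9
  i=10: 1, 2, 2, 2, 3, 4, 5, 6, 7, 8, 9, 10
  i=11: 1, 2, 2, 3, 4, 5, 6, 7, 8, 9, 10, 11
  i=12: 1, 2, 3, 4, 5, 6, 7, 8, 9, 10, 11, 12

hence w(1..12) = (5, 10, 6, 12, 9, 1, 7, 11, 8, 2, 4, 3).

Fulton essential set (8 of the 41 Rothe cells):

[(2, 9, 1), (4, 9, 2), (4, 11, 3), (5, 4, 0), (5, 8, 2), (8, 8, 4), (9, 4, 1), (11, 3, 2)]


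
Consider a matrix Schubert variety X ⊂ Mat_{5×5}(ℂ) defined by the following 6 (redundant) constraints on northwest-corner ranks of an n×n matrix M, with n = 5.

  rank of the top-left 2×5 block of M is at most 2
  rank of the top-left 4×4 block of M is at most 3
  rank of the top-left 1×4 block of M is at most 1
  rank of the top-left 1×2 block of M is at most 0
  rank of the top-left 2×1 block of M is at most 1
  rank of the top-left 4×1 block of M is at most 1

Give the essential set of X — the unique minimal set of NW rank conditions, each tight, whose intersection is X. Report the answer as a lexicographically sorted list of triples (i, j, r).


Rank table r_w(5×5) implied by the 6 constraints:

  row 1: 0, 0, 1, 1, 1
  row 2: 1, 1, 2, 2, 2
  row 3: 1, 2, 3, 3, 3
  row 4: 1, 2, 3, 3, 4
  row 5: 1, 2, 3, 4, 5

so w = (3, 1, 2, 5, 4).

ℓ(w)=3; the 2 essential cells (i,j,r):

[(1, 2, 0), (4, 4, 3)]


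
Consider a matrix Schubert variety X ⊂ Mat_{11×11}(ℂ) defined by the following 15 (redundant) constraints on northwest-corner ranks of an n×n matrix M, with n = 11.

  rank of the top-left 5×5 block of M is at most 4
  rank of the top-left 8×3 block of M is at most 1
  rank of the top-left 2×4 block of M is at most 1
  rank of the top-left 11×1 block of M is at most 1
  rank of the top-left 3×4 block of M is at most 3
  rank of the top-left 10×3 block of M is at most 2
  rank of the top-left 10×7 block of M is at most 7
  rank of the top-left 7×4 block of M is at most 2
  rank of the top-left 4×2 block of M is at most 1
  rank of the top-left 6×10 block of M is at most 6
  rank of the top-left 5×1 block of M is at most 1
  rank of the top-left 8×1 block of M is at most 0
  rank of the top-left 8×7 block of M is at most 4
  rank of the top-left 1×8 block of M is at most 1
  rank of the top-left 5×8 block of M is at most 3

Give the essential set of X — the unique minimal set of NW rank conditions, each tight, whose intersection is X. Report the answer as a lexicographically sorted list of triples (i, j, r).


Recovering R(i,j) via the rank-extension bound from the 15 conditions:

  0, 1, 1, 1, 1, 1, 1, 1, 1, 1, 1
  0, 1, 1, 1, 2, 2, 2, 2, 2, 2, 2
  0, 1, 1, 2, 3, 3, 3, 3, 3, 3, 3
  0, 1, 1, 2, 3, 3, 3, 3, 4, 4, 4
  0, 1, 1, 2, 3, 3, 3, 3, 4, 5, 5
  0, 1, 1, 2, 3, 4, 4, 4, 5, 6, 6
  0, 1, 1, 2, 3, 4, 4, 5, 6, 7, 7
  0, 1, 1, 2, 3, 4, 4, 5, 6, 7, 8
  1, 2, 2, 3, 4, 5, 5, 6, 7, 8, 9
  1, 2, 2, 3, 4, 5, 6, 7, 8, 9, 10
  1, 2, 3, 4, 5, 6, 7, 8, 9, 10, 11

reading off 1-entries of Δ²R: w = (2, 5, 4, 9, 10, 6, 8, 11, 1, 7, 3).

ℓ(w)=25; the 6 essential cells (i,j,r):

[(2, 4, 1), (5, 8, 3), (8, 1, 0), (8, 3, 1), (8, 7, 4), (10, 3, 2)]


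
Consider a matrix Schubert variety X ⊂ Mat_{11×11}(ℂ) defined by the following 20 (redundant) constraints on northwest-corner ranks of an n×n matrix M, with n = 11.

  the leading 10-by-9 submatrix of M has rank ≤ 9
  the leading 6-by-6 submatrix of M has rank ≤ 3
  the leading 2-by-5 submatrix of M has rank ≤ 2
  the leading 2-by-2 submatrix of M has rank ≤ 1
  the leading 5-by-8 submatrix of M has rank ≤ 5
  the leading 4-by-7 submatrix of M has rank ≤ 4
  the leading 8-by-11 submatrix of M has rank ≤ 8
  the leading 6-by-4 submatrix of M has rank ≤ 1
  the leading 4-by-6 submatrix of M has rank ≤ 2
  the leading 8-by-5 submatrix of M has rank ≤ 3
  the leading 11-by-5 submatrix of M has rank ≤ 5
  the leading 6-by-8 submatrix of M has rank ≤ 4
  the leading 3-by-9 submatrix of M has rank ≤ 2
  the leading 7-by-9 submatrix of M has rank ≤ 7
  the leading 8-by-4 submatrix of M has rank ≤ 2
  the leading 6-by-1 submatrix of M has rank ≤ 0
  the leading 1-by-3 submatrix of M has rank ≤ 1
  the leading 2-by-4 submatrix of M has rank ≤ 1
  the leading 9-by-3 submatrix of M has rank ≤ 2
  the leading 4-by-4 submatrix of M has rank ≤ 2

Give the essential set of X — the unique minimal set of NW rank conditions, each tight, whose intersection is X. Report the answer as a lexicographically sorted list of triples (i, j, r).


Rank table r_w(11×11) implied by the 20 constraints:

  R[1]: 0, 1, 1, 1, 1, 1, 1, 1, 1, 1, 1
  R[2]: 0, 1, 1, 1, 2, 2, 2, 2, 2, 2, 2
  R[3]: 0, 1, 1, 1, 2, 2, 2, 2, 2, 3, 3
  R[4]: 0, 1, 1, 1, 2, 2, 3, 3, 3, 4, 4
  R[5]: 0, 1, 1, 1, 2, 3, 4, 4, 4, 5, 5
  R[6]: 0, 1, 1, 1, 2, 3, 4, 4, 5, 6, 6
  R[7]: 1, 2, 2, 2, 3, 4, 5, 5, 6, 7, 7
  R[8]: 1, 2, 2, 2, 3, 4, 5, 6, 7, 8, 8
  R[9]: 1, 2, 2, 3, 4, 5, 6, 7, 8, 9, 9
  R[10]: 1, 2, 3, 4, 5, 6, 7, 8, 9, 10, 10
  R[11]: 1, 2, 3, 4, 5, 6, 7, 8, 9, 10, 11

so w = (2, 5, 10, 7, 6, 9, 1, 8, 4, 3, 11).

Fulton essential set (7 of the 25 Rothe cells):

[(3, 9, 2), (4, 6, 2), (6, 1, 0), (6, 4, 1), (6, 8, 4), (8, 4, 2), (9, 3, 2)]


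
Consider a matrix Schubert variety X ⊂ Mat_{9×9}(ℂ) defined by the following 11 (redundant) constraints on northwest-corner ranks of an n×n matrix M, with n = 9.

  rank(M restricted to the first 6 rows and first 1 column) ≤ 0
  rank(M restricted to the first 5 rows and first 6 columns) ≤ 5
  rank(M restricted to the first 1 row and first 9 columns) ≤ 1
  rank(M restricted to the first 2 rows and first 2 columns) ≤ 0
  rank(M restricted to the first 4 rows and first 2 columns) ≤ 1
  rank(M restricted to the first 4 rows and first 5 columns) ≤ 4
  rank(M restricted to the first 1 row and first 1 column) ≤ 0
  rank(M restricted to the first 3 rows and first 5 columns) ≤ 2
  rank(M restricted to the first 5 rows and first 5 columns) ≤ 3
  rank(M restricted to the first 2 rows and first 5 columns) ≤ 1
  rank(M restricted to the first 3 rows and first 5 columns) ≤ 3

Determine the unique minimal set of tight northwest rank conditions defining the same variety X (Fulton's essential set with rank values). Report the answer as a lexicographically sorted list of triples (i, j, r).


Rank table r_w(9×9) implied by the 11 constraints:

  0, 0, 1, 1, 1, 1, 1, 1, 1
  0, 0, 1, 1, 1, 2, 2, 2, 2
  0, 1, 2, 2, 2, 3, 3, 3, 3
  0, 1, 2, 3, 3, 4, 4, 4, 4
  0, 1, 2, 3, 3, 4, 5, 5, 5
  0, 1, 2, 3, 4, 5, 6, 6, 6
  1, 2, 3, 4, 5, 6, 7, 7, 7
  1, 2, 3, 4, 5, 6, 7, 8, 8
  1, 2, 3, 4, 5, 6, 7, 8, 9

second differences of R give the permutation w = (3, 6, 2, 4, 7, 5, 1, 8, 9).

D(w) has 11 cells with 4 SE-corners; essential set:

[(2, 2, 0), (2, 5, 1), (5, 5, 3), (6, 1, 0)]


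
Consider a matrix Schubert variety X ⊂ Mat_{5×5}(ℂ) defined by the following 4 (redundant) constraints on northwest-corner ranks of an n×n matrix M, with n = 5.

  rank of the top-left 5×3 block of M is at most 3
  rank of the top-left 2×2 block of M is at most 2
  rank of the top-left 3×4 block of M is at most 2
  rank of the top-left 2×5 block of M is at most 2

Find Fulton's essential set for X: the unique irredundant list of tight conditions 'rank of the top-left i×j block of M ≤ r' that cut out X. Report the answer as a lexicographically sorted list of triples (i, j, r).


Rank table r_w(5×5) implied by the 4 constraints:

  row 1: 1 | 1 | 1 | 1 | 1
  row 2: 1 | 2 | 2 | 2 | 2
  row 3: 1 | 2 | 2 | 2 | 3
  row 4: 1 | 2 | 3 | 3 | 4
  row 5: 1 | 2 | 3 | 4 | 5

hence w(1..5) = (1, 2, 5, 3, 4).

|D(w)|=2, |Ess(w)|=1:

[(3, 4, 2)]


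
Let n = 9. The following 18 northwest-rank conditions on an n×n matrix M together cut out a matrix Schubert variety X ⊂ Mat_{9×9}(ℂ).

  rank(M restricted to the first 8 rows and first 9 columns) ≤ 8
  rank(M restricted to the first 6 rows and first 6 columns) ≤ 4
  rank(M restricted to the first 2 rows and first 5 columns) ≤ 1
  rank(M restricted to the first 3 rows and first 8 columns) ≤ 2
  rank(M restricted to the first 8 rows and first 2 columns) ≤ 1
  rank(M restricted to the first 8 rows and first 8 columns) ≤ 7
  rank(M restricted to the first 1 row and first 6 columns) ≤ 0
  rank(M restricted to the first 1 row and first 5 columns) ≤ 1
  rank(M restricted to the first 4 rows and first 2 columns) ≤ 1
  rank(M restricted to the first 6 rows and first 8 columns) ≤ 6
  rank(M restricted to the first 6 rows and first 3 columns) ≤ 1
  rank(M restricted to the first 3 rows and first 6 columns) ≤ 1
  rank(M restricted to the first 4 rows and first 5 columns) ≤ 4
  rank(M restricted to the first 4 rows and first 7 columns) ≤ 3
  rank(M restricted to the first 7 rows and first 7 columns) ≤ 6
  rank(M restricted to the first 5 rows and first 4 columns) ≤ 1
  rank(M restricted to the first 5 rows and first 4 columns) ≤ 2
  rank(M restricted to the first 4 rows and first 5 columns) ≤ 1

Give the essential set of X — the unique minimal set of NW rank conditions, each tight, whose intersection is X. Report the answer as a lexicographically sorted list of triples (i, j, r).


Reconstructing r_w from the 18 given conditions:

  R[1]: 0 0 0 0 0 0 1 1 1
  R[2]: 1 1 1 1 1 1 2 2 2
  R[3]: 1 1 1 1 1 1 2 2 3
  R[4]: 1 1 1 1 1 2 3 3 4
  R[5]: 1 1 1 1 2 3 4 4 5
  R[6]: 1 1 1 2 3 4 5 5 6
  R[7]: 1 1 2 3 4 5 6 6 7
  R[8]: 1 1 2 3 4 5 6 7 8
  R[9]: 1 2 3 4 5 6 7 8 9

the unique w with this rank table is (7, 1, 9, 6, 5, 4, 3, 8, 2).

|D(w)|=23, |Ess(w)|=7:

[(1, 6, 0), (3, 6, 1), (3, 8, 2), (4, 5, 1), (5, 4, 1), (6, 3, 1), (8, 2, 1)]


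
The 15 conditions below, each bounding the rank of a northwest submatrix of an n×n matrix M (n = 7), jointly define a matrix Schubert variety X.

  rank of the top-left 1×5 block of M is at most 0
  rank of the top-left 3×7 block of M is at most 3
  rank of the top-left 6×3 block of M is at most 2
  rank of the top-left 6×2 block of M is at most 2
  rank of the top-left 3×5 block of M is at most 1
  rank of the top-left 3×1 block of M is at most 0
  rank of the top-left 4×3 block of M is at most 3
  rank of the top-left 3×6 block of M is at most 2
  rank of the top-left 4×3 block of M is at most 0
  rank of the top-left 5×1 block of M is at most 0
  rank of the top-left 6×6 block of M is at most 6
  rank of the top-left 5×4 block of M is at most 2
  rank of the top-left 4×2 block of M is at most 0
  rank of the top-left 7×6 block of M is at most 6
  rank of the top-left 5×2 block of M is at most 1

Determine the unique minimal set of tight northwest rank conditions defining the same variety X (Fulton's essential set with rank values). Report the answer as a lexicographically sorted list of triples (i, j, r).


Rank table r_w(7×7) implied by the 15 constraints:

  i=1: 0, 0, 0, 0, 0, 1, 1
  i=2: 0, 0, 0, 1, 1, 2, 2
  i=3: 0, 0, 0, 1, 1, 2, 3
  i=4: 0, 0, 0, 1, 2, 3, 4
  i=5: 0, 1, 1, 2, 3, 4, 5
  i=6: 1, 2, 2, 3, 4, 5, 6
  i=7: 1, 2, 3, 4, 5, 6, 7

hence w(1..7) = (6, 4, 7, 5, 2, 1, 3).

Fulton essential set (4 of the 16 Rothe cells):

[(1, 5, 0), (3, 5, 1), (4, 3, 0), (5, 1, 0)]


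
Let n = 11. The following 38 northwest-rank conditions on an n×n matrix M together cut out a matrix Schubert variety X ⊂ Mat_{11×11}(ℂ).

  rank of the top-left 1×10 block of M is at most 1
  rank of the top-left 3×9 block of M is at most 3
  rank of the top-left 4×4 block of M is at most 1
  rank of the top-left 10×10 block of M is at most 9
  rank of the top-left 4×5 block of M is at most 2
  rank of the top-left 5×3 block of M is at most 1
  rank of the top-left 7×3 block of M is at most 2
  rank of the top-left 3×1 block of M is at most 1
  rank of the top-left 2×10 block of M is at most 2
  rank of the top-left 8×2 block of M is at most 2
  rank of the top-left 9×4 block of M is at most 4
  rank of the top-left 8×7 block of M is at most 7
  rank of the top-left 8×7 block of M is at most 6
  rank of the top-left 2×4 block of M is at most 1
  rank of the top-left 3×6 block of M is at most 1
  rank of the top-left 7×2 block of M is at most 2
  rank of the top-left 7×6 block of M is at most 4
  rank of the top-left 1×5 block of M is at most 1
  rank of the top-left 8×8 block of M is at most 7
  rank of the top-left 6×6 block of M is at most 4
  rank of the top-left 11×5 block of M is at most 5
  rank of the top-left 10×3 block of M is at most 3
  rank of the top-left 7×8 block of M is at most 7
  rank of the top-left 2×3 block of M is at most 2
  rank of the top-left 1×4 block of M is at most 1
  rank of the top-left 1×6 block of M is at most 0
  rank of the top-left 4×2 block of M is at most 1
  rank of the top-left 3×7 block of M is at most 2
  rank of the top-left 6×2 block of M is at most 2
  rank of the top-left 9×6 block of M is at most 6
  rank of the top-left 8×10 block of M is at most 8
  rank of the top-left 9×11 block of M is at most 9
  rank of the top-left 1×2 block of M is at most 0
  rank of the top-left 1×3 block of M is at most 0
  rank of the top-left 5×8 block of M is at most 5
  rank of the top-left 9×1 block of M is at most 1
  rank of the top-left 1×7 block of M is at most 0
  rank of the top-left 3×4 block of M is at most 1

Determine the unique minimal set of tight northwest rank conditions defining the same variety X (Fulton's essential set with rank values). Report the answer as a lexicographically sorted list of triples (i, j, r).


The tightest implied rank at each (i,j), from the 38 conditions:

  i=1: 0 0 0 0 0 0 0 1 1 1 1
  i=2: 1 1 1 1 1 1 1 2 2 2 2
  i=3: 1 1 1 1 1 1 2 3 3 3 3
  i=4: 1 1 1 1 2 2 3 4 4 4 4
  i=5: 1 1 1 2 3 3 4 5 5 5 5
  i=6: 1 2 2 3 4 4 5 6 6 6 6
  i=7: 1 2 2 3 4 4 5 6 7 7 7
  i=8: 1 2 3 4 5 5 6 7 8 8 8
  i=9: 1 2 3 4 5 6 7 8 9 9 9
  i=10: 1 2 3 4 5 6 7 8 9 9 10
  i=11: 1 2 3 4 5 6 7 8 9 10 11

so w = (8, 1, 7, 5, 4, 2, 9, 3, 6, 11, 10).

7 SE-corners of the 20-cell Rothe diagram give Ess(w):

[(1, 7, 0), (3, 6, 1), (4, 4, 1), (5, 3, 1), (7, 3, 2), (7, 6, 4), (10, 10, 9)]


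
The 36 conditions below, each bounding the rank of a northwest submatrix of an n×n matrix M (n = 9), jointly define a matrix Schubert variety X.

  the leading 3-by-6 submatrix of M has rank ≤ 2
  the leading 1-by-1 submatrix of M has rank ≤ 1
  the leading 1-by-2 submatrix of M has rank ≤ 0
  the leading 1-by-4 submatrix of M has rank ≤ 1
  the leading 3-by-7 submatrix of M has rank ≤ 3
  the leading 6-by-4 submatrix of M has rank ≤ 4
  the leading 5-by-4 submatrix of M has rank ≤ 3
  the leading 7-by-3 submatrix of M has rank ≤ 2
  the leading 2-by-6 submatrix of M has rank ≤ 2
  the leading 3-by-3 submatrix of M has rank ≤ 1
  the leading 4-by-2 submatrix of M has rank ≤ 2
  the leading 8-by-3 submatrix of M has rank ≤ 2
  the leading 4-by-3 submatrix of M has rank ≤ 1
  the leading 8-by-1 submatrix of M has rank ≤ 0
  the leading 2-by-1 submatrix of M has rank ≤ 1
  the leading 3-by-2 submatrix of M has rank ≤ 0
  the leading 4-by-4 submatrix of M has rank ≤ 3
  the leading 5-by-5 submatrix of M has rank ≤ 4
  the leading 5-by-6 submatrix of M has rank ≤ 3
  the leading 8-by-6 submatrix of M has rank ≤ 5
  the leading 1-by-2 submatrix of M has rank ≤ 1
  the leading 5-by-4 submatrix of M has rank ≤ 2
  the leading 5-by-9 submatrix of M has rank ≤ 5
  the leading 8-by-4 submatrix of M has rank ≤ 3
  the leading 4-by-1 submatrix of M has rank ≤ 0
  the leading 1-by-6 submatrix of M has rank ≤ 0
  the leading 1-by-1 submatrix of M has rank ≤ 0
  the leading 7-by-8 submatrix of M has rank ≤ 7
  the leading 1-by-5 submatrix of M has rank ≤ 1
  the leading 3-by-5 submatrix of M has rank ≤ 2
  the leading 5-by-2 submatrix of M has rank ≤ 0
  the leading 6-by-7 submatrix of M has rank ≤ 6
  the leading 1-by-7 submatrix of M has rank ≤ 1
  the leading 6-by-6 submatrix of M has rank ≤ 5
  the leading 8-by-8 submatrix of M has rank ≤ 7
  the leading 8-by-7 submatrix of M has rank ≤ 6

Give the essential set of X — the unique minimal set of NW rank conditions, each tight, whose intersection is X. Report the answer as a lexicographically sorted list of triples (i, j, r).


The tightest implied rank at each (i,j), from the 36 conditions:

  i=1: 0  0  0  0  0  0  1  1  1
  i=2: 0  0  1  1  1  1  2  2  2
  i=3: 0  0  1  2  2  2  3  3  3
  i=4: 0  0  1  2  3  3  4  4  4
  i=5: 0  0  1  2  3  3  4  5  5
  i=6: 0  1  2  3  4  4  5  6  6
  i=7: 0  1  2  3  4  5  6  7  7
  i=8: 0  1  2  3  4  5  6  7  8
  i=9: 1  2  3  4  5  6  7  8  9

hence w(1..9) = (7, 3, 4, 5, 8, 2, 6, 9, 1).

D(w) has 18 cells with 4 SE-corners; essential set:

[(1, 6, 0), (5, 2, 0), (5, 6, 3), (8, 1, 0)]


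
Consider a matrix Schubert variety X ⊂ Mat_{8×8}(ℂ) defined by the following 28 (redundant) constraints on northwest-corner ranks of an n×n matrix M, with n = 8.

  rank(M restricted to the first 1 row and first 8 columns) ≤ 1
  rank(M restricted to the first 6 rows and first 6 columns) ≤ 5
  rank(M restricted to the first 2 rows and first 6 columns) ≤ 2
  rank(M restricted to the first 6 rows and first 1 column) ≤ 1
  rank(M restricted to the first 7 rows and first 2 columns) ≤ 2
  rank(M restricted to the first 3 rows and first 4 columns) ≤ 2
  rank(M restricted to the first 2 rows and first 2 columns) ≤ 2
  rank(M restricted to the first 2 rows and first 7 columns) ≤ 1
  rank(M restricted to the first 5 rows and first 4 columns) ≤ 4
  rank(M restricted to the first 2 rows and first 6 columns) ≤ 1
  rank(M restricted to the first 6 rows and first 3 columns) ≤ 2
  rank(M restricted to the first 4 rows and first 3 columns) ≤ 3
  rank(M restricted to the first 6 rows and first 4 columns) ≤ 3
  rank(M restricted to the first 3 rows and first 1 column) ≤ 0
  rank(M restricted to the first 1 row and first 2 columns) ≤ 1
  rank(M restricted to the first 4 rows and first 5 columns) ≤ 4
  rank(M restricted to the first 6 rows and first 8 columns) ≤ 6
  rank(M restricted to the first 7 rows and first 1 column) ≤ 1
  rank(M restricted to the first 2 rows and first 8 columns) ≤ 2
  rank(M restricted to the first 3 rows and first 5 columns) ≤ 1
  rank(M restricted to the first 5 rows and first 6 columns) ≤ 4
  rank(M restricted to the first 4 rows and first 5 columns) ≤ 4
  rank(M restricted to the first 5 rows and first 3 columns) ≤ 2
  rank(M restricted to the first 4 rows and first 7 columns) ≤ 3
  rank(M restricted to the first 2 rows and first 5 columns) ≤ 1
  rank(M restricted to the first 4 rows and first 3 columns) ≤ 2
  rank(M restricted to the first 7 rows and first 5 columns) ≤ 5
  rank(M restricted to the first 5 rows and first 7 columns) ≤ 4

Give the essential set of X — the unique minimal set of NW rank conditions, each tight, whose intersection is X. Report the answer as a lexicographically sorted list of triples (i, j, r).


Computing R[i][j] = min implied NW-rank bound (n=8, 28 conditions):

  row 1: 0, 1, 1, 1, 1, 1, 1, 1
  row 2: 0, 1, 1, 1, 1, 1, 1, 2
  row 3: 0, 1, 1, 1, 1, 2, 2, 3
  row 4: 1, 2, 2, 2, 2, 3, 3, 4
  row 5: 1, 2, 2, 3, 3, 4, 4, 5
  row 6: 1, 2, 2, 3, 4, 5, 5, 6
  row 7: 1, 2, 3, 4, 5, 6, 6, 7
  row 8: 1, 2, 3, 4, 5, 6, 7, 8

the unique w with this rank table is (2, 8, 6, 1, 4, 5, 3, 7).

|D(w)|=13, |Ess(w)|=4:

[(2, 7, 1), (3, 1, 0), (3, 5, 1), (6, 3, 2)]


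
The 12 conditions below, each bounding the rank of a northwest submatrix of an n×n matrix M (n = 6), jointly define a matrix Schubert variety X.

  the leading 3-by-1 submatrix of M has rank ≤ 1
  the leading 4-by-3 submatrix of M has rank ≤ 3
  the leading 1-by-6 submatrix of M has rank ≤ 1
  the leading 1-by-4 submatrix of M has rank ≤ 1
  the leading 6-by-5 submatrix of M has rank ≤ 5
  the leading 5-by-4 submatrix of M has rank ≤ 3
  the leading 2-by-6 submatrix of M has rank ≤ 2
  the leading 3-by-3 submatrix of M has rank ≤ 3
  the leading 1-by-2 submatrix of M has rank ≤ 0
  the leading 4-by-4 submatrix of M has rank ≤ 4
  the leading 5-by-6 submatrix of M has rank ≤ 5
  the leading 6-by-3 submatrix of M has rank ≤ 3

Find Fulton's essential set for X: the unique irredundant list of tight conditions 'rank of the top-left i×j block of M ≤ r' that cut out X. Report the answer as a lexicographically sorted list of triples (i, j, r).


Rank table r_w(6×6) implied by the 12 constraints:

  row 1: 0 0 1 1 1 1
  row 2: 1 1 2 2 2 2
  row 3: 1 2 3 3 3 3
  row 4: 1 2 3 3 4 4
  row 5: 1 2 3 3 4 5
  row 6: 1 2 3 4 5 6

reading off 1-entries of Δ²R: w = (3, 1, 2, 5, 6, 4).

D(w) has 4 cells with 2 SE-corners; essential set:

[(1, 2, 0), (5, 4, 3)]


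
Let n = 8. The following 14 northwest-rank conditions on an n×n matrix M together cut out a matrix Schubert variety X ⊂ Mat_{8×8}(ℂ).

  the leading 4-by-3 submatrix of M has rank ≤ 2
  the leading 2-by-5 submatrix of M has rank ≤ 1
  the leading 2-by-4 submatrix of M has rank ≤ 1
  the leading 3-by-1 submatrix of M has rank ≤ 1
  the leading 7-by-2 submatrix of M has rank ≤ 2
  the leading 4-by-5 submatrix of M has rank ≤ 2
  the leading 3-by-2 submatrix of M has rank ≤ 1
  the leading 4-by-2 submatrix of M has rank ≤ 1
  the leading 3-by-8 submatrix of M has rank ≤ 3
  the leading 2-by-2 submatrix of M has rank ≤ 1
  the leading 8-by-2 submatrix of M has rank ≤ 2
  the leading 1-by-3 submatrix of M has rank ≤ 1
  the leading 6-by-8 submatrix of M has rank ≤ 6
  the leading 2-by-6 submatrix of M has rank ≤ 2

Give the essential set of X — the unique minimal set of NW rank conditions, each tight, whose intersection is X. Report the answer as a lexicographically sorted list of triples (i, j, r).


Computing R[i][j] = min implied NW-rank bound (n=8, 14 conditions):

  1 | 1 | 1 | 1 | 1 | 1 | 1 | 1
  1 | 1 | 1 | 1 | 1 | 2 | 2 | 2
  1 | 1 | 2 | 2 | 2 | 3 | 3 | 3
  1 | 1 | 2 | 2 | 2 | 3 | 4 | 4
  1 | 2 | 3 | 3 | 3 | 4 | 5 | 5
  1 | 2 | 3 | 4 | 4 | 5 | 6 | 6
  1 | 2 | 3 | 4 | 5 | 6 | 7 | 7
  1 | 2 | 3 | 4 | 5 | 6 | 7 | 8

giving w = (1, 6, 3, 7, 2, 4, 5, 8) via Δ²R.

3 SE-corners of the 8-cell Rothe diagram give Ess(w):

[(2, 5, 1), (4, 2, 1), (4, 5, 2)]


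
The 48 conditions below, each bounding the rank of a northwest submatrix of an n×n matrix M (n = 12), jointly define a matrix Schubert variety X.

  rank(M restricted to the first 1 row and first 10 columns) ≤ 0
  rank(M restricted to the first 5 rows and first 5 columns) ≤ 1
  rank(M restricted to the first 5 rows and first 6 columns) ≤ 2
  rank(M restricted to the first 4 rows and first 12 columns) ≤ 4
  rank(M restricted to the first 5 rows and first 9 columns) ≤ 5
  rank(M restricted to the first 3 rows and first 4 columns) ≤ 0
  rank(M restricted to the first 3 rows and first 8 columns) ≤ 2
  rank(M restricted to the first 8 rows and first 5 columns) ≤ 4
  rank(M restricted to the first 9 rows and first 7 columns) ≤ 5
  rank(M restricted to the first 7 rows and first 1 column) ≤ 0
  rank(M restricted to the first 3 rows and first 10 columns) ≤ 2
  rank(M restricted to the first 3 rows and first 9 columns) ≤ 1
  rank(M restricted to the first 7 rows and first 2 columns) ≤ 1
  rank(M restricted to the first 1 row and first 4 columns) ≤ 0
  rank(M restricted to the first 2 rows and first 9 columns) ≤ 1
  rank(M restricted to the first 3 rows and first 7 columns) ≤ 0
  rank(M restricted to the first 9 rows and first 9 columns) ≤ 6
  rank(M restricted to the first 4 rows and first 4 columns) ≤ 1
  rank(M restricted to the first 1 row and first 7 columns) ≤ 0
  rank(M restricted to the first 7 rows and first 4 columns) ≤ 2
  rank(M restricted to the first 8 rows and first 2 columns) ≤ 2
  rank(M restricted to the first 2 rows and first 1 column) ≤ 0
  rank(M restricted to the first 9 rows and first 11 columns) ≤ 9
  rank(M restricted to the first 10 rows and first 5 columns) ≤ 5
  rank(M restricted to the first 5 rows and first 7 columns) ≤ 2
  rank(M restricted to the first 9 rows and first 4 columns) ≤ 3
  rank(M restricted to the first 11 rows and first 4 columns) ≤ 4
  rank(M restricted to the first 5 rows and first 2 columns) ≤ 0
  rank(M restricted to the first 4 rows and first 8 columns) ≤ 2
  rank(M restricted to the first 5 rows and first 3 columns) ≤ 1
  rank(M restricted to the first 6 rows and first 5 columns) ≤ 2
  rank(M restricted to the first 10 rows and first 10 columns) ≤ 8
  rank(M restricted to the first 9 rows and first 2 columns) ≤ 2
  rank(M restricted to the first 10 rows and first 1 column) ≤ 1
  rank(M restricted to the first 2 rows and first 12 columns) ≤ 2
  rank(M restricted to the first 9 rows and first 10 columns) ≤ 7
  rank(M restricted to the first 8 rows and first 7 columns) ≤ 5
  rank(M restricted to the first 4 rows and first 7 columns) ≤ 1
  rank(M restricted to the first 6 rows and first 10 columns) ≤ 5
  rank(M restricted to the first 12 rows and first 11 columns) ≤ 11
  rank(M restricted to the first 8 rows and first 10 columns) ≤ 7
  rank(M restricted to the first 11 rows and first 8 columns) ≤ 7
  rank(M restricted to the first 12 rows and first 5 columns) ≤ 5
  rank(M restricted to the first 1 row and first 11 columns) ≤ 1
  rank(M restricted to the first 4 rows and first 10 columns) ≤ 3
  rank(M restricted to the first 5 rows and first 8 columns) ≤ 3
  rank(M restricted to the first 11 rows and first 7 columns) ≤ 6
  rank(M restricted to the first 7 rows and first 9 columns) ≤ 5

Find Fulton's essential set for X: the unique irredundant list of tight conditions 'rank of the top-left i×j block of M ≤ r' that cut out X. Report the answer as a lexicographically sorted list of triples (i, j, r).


Computing R[i][j] = min implied NW-rank bound (n=12, 48 conditions):

  R[1]: 0, 0, 0, 0, 0, 0, 0, 0, 0, 0, 1, 1
  R[2]: 0, 0, 0, 0, 0, 0, 0, 1, 1, 1, 2, 2
  R[3]: 0, 0, 0, 0, 0, 0, 0, 1, 1, 2, 3, 3
  R[4]: 0, 0, 1, 1, 1, 1, 1, 2, 2, 3, 4, 4
  R[5]: 0, 0, 1, 1, 1, 2, 2, 3, 3, 4, 5, 5
  R[6]: 0, 1, 2, 2, 2, 3, 3, 4, 4, 5, 6, 6
  R[7]: 0, 1, 2, 2, 3, 4, 4, 5, 5, 6, 7, 7
  R[8]: 1, 2, 3, 3, 4, 5, 5, 6, 6, 7, 8, 8
  R[9]: 1, 2, 3, 3, 4, 5, 5, 6, 6, 7, 8, 9
  R[10]: 1, 2, 3, 4, 5, 6, 6, 7, 7, 8, 9, 10
  R[11]: 1, 2, 3, 4, 5, 6, 6, 7, 8, 9, 10, 11
  R[12]: 1, 2, 3, 4, 5, 6, 7, 8, 9, 10, 11, 12

hence w(1..12) = (11, 8, 10, 3, 6, 2, 5, 1, 12, 4, 9, 7).

D(w) has 38 cells with 11 SE-corners; essential set:

[(1, 10, 0), (3, 7, 0), (3, 9, 1), (5, 2, 0), (5, 5, 1), (7, 1, 0), (7, 4, 2), (9, 4, 3), (9, 7, 5), (9, 9, 6), (11, 7, 6)]


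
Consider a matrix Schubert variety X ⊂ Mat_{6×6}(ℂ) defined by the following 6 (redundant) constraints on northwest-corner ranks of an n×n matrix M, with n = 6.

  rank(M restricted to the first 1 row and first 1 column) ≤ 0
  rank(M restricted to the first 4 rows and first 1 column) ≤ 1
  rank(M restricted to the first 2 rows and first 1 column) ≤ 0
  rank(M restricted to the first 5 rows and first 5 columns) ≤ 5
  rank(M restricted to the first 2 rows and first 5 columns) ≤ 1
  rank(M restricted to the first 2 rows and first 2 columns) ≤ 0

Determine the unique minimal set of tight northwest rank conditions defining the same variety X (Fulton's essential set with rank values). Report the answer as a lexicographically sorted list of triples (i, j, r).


Computing R[i][j] = min implied NW-rank bound (n=6, 6 conditions):

  R[1]: 0 | 0 | 1 | 1 | 1 | 1
  R[2]: 0 | 0 | 1 | 1 | 1 | 2
  R[3]: 1 | 1 | 2 | 2 | 2 | 3
  R[4]: 1 | 2 | 3 | 3 | 3 | 4
  R[5]: 1 | 2 | 3 | 4 | 4 | 5
  R[6]: 1 | 2 | 3 | 4 | 5 | 6

so w = (3, 6, 1, 2, 4, 5).

D(w) has 6 cells with 2 SE-corners; essential set:

[(2, 2, 0), (2, 5, 1)]


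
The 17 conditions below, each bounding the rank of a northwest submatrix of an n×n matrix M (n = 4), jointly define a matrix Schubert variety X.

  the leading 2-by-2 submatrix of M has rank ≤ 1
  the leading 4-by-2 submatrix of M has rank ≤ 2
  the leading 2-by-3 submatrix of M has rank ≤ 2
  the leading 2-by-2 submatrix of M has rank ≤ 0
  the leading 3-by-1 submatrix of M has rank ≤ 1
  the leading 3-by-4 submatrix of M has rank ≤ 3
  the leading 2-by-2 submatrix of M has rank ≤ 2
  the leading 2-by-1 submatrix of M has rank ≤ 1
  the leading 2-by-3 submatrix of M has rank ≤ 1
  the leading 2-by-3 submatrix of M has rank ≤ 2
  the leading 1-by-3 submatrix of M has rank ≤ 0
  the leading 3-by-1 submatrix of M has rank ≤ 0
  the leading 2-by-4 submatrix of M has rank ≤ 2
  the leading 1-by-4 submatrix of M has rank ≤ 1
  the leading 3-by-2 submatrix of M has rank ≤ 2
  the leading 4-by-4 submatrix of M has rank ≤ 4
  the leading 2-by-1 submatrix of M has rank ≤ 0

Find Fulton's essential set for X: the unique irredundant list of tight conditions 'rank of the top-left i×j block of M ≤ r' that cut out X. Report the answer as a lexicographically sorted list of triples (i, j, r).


The tightest implied rank at each (i,j), from the 17 conditions:

  i=1: 0  0  0  1
  i=2: 0  0  1  2
  i=3: 0  1  2  3
  i=4: 1  2  3  4

so w = (4, 3, 2, 1).

ℓ(w)=6; the 3 essential cells (i,j,r):

[(1, 3, 0), (2, 2, 0), (3, 1, 0)]


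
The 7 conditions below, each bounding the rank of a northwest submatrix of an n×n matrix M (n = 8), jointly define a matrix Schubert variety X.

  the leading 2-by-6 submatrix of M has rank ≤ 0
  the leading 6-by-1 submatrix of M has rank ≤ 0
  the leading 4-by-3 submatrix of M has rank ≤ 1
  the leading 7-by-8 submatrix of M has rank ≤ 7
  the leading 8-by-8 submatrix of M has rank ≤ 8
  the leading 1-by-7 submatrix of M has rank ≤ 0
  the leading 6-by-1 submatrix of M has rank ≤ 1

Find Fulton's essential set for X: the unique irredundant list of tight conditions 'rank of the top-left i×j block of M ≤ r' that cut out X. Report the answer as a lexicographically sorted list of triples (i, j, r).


Rank table r_w(8×8) implied by the 7 constraints:

  row 1: 0 | 0 | 0 | 0 | 0 | 0 | 0 | 1
  row 2: 0 | 0 | 0 | 0 | 0 | 0 | 1 | 2
  row 3: 0 | 1 | 1 | 1 | 1 | 1 | 2 | 3
  row 4: 0 | 1 | 1 | 2 | 2 | 2 | 3 | 4
  row 5: 0 | 1 | 2 | 3 | 3 | 3 | 4 | 5
  row 6: 0 | 1 | 2 | 3 | 4 | 4 | 5 | 6
  row 7: 1 | 2 | 3 | 4 | 5 | 5 | 6 | 7
  row 8: 1 | 2 | 3 | 4 | 5 | 6 | 7 | 8

second differences of R give the permutation w = (8, 7, 2, 4, 3, 5, 1, 6).

4 SE-corners of the 18-cell Rothe diagram give Ess(w):

[(1, 7, 0), (2, 6, 0), (4, 3, 1), (6, 1, 0)]


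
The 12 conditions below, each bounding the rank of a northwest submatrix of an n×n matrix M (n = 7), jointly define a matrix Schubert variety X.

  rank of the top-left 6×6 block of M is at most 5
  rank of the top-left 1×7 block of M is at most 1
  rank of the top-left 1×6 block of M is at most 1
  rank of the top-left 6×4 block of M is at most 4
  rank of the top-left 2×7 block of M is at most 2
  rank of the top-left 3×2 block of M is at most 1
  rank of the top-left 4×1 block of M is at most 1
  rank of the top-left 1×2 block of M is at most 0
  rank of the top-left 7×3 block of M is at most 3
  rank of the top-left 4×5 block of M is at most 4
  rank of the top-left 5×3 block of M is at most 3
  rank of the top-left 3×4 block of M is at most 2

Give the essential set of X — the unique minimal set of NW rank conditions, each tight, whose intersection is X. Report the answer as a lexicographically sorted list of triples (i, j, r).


Rank table r_w(7×7) implied by the 12 constraints:

  R[1]: 0  0  1  1  1  1  1
  R[2]: 1  1  2  2  2  2  2
  R[3]: 1  1  2  2  3  3  3
  R[4]: 1  2  3  3  4  4  4
  R[5]: 1  2  3  4  5  5  5
  R[6]: 1  2  3  4  5  5  6
  R[7]: 1  2  3  4  5  6  7

giving w = (3, 1, 5, 2, 4, 7, 6) via Δ²R.

ℓ(w)=5; the 4 essential cells (i,j,r):

[(1, 2, 0), (3, 2, 1), (3, 4, 2), (6, 6, 5)]


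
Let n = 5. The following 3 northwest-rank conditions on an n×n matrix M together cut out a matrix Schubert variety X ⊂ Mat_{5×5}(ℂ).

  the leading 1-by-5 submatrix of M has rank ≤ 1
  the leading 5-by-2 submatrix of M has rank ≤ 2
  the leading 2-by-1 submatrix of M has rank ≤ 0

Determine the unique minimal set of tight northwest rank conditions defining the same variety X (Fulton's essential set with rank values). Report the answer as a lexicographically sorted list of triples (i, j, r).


Rank table r_w(5×5) implied by the 3 constraints:

  0 | 1 | 1 | 1 | 1
  0 | 1 | 2 | 2 | 2
  1 | 2 | 3 | 3 | 3
  1 | 2 | 3 | 4 | 4
  1 | 2 | 3 | 4 | 5

reading off 1-entries of Δ²R: w = (2, 3, 1, 4, 5).

|D(w)|=2, |Ess(w)|=1:

[(2, 1, 0)]


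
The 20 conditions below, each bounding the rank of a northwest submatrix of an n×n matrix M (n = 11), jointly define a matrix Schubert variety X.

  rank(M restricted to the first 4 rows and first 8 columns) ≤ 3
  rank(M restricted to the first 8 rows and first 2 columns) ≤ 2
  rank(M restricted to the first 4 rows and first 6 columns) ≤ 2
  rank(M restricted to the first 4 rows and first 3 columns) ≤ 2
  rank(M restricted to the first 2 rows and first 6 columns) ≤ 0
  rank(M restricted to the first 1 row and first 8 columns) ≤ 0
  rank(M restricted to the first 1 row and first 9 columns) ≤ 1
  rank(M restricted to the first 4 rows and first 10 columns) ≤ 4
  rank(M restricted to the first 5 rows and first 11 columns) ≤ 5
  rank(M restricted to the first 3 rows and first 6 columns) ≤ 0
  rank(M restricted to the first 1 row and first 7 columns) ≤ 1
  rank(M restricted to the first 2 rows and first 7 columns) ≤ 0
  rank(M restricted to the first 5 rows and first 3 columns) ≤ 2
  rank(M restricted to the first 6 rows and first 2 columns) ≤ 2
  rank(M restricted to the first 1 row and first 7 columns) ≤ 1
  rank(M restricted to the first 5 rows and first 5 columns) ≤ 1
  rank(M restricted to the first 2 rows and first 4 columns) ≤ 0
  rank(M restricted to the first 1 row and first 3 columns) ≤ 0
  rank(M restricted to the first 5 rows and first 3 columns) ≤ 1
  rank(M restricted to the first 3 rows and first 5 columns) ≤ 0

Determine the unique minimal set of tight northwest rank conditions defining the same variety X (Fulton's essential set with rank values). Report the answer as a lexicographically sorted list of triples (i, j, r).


The tightest implied rank at each (i,j), from the 20 conditions:

  i=1: 0 0 0 0 0 0 0 0 1 1 1
  i=2: 0 0 0 0 0 0 0 1 2 2 2
  i=3: 0 0 0 0 0 0 1 2 3 3 3
  i=4: 1 1 1 1 1 1 2 3 4 4 4
  i=5: 1 1 1 1 1 2 3 4 5 5 5
  i=6: 1 2 2 2 2 3 4 5 6 6 6
  i=7: 1 2 3 3 3 4 5 6 7 7 7
  i=8: 1 2 3 4 4 5 6 7 8 8 8
  i=9: 1 2 3 4 5 6 7 8 9 9 9
  i=10: 1 2 3 4 5 6 7 8 9 10 10
  i=11: 1 2 3 4 5 6 7 8 9 10 11

giving w = (9, 8, 7, 1, 6, 2, 3, 4, 5, 10, 11) via Δ²R.

ℓ(w)=25; the 4 essential cells (i,j,r):

[(1, 8, 0), (2, 7, 0), (3, 6, 0), (5, 5, 1)]


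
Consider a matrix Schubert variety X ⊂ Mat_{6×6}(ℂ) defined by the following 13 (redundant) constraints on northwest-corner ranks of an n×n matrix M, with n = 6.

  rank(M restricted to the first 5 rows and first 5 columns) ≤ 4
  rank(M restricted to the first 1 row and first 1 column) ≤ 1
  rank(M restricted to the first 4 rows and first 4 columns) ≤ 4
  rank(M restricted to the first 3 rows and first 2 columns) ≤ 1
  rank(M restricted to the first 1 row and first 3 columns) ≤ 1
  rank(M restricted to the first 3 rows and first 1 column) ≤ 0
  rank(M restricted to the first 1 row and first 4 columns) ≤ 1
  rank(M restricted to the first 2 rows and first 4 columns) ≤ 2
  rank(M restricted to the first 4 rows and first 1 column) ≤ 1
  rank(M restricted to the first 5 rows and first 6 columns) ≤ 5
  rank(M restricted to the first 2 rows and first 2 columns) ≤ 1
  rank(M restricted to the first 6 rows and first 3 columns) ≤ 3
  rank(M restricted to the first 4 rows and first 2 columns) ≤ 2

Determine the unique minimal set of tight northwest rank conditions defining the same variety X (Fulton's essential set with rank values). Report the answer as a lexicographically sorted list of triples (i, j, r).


Reconstructing r_w from the 13 given conditions:

  row 1: 0, 1, 1, 1, 1, 1
  row 2: 0, 1, 2, 2, 2, 2
  row 3: 0, 1, 2, 3, 3, 3
  row 4: 1, 2, 3, 4, 4, 4
  row 5: 1, 2, 3, 4, 4, 5
  row 6: 1, 2, 3, 4, 5, 6

the unique w with this rank table is (2, 3, 4, 1, 6, 5).

D(w) has 4 cells with 2 SE-corners; essential set:

[(3, 1, 0), (5, 5, 4)]
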